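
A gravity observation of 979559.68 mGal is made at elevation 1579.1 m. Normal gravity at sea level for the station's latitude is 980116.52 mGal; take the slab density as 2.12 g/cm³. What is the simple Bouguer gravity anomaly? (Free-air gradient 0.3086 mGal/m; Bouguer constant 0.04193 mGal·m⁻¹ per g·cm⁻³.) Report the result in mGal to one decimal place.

-209.9

Free-air correction = 0.3086 × 1579.1 = 487.31 mGal
Free-air anomaly = 979559.68 − 980116.52 + (487.31) = -69.53 mGal
Bouguer slab correction = 0.04193 × 2.12 × 1579.1 = 140.37 mGal
Simple Bouguer anomaly = -69.53 − (140.37) = -209.90 mGal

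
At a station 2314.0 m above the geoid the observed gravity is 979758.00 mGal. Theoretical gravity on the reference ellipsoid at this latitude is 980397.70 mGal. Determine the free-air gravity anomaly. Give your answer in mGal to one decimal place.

Free-air correction = 0.3086 × 2314.0 = 714.10 mGal
Free-air anomaly = 979758.00 − 980397.70 + (714.10) = 74.40 mGal

74.4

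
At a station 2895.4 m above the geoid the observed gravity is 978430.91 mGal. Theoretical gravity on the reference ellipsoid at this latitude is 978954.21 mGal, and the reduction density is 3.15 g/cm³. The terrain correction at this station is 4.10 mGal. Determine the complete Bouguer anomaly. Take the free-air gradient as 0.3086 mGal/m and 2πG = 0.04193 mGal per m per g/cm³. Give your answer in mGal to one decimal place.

Free-air correction = 0.3086 × 2895.4 = 893.52 mGal
Free-air anomaly = 978430.91 − 978954.21 + (893.52) = 370.22 mGal
Bouguer slab correction = 0.04193 × 3.15 × 2895.4 = 382.42 mGal
Simple Bouguer anomaly = 370.22 − (382.42) = -12.20 mGal
Complete Bouguer anomaly = -12.20 + 4.10 = -8.10 mGal

-8.1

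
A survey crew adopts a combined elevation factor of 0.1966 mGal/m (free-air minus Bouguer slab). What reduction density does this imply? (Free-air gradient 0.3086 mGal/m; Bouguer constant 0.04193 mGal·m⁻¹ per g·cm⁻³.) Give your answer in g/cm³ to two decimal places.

0.1966 = 0.3086 − 0.04193 × ρ
ρ = (0.3086 − 0.1966) / 0.04193 = 2.67 g/cm³

2.67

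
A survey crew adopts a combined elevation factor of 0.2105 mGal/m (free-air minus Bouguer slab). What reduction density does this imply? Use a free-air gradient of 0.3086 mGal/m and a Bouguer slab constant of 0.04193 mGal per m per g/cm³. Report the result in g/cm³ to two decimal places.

0.2105 = 0.3086 − 0.04193 × ρ
ρ = (0.3086 − 0.2105) / 0.04193 = 2.34 g/cm³

2.34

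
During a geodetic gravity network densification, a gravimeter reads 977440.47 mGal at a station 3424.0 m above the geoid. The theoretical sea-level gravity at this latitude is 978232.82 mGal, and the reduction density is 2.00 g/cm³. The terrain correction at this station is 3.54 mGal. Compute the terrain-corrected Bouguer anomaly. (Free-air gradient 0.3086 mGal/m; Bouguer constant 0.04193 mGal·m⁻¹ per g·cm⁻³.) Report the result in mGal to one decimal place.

-19.3

Free-air correction = 0.3086 × 3424.0 = 1056.65 mGal
Free-air anomaly = 977440.47 − 978232.82 + (1056.65) = 264.30 mGal
Bouguer slab correction = 0.04193 × 2.00 × 3424.0 = 287.14 mGal
Simple Bouguer anomaly = 264.30 − (287.14) = -22.84 mGal
Complete Bouguer anomaly = -22.84 + 3.54 = -19.30 mGal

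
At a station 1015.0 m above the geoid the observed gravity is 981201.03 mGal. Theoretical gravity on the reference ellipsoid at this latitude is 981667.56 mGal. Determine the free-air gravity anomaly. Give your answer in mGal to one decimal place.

-153.3

Free-air correction = 0.3086 × 1015.0 = 313.23 mGal
Free-air anomaly = 981201.03 − 981667.56 + (313.23) = -153.30 mGal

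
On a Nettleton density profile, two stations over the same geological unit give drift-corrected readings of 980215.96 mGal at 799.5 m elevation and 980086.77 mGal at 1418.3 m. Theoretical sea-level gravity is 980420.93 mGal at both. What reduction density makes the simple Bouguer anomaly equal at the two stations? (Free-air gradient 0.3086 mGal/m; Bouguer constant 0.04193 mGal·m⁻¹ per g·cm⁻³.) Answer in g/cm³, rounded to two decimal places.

Δg_obs = 980086.77 − 980215.96 = -129.19 mGal over Δh = 1418.3 − 799.5 = 618.8 m
Equal Bouguer anomalies ⇒ Δg_obs + (0.3086 − 0.04193ρ)·Δh = 0
0.3086 − 0.04193ρ = −Δg_obs/Δh = 0.20878
ρ = (0.3086 − 0.20878) / 0.04193 = 2.38 g/cm³

2.38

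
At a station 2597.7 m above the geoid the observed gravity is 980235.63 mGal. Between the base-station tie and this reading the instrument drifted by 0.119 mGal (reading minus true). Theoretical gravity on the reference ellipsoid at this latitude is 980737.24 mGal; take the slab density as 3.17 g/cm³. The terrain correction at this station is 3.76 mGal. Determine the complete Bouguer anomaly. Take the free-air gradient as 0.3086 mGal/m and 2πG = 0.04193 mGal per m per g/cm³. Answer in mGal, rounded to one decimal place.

-41.6

Drift-corrected reading = 980235.63 − (0.119) = 980235.511 mGal
Free-air correction = 0.3086 × 2597.7 = 801.65 mGal
Free-air anomaly = 980235.511 − 980737.24 + (801.65) = 299.921 mGal
Bouguer slab correction = 0.04193 × 3.17 × 2597.7 = 345.28 mGal
Simple Bouguer anomaly = 299.921 − (345.28) = -45.359 mGal
Complete Bouguer anomaly = -45.359 + 3.76 = -41.599 mGal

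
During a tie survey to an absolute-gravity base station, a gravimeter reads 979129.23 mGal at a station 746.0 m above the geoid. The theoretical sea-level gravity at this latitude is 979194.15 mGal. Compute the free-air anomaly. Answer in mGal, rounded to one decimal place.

165.3

Free-air correction = 0.3086 × 746.0 = 230.22 mGal
Free-air anomaly = 979129.23 − 979194.15 + (230.22) = 165.30 mGal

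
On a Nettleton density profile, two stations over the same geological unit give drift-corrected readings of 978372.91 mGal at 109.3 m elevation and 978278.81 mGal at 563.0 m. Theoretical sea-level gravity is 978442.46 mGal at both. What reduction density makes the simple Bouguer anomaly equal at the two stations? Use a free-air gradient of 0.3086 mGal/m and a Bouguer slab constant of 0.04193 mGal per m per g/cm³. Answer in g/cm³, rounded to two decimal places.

Δg_obs = 978278.81 − 978372.91 = -94.10 mGal over Δh = 563.0 − 109.3 = 453.7 m
Equal Bouguer anomalies ⇒ Δg_obs + (0.3086 − 0.04193ρ)·Δh = 0
0.3086 − 0.04193ρ = −Δg_obs/Δh = 0.20741
ρ = (0.3086 − 0.20741) / 0.04193 = 2.41 g/cm³

2.41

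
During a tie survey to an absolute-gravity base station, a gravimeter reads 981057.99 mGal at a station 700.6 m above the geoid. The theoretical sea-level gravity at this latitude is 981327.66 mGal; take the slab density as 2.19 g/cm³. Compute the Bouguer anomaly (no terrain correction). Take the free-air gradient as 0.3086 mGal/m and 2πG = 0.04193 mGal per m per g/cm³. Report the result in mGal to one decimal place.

-117.8

Free-air correction = 0.3086 × 700.6 = 216.21 mGal
Free-air anomaly = 981057.99 − 981327.66 + (216.21) = -53.46 mGal
Bouguer slab correction = 0.04193 × 2.19 × 700.6 = 64.33 mGal
Simple Bouguer anomaly = -53.46 − (64.33) = -117.79 mGal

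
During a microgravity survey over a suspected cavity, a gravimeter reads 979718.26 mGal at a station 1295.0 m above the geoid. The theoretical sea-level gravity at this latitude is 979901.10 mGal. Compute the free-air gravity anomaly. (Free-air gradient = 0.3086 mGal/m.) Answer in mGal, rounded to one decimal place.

216.8

Free-air correction = 0.3086 × 1295.0 = 399.64 mGal
Free-air anomaly = 979718.26 − 979901.10 + (399.64) = 216.80 mGal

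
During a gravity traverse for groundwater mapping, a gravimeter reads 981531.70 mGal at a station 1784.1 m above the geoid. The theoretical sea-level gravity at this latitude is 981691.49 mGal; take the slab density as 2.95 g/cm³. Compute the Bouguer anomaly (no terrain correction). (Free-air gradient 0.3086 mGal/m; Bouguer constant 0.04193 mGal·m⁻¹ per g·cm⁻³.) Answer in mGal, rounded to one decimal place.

170.1

Free-air correction = 0.3086 × 1784.1 = 550.57 mGal
Free-air anomaly = 981531.70 − 981691.49 + (550.57) = 390.78 mGal
Bouguer slab correction = 0.04193 × 2.95 × 1784.1 = 220.68 mGal
Simple Bouguer anomaly = 390.78 − (220.68) = 170.10 mGal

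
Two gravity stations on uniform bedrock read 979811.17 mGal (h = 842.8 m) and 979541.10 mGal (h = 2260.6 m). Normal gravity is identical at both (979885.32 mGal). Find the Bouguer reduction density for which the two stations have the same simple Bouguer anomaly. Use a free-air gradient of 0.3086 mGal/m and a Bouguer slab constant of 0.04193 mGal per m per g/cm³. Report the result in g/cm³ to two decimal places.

Δg_obs = 979541.10 − 979811.17 = -270.07 mGal over Δh = 2260.6 − 842.8 = 1417.8 m
Equal Bouguer anomalies ⇒ Δg_obs + (0.3086 − 0.04193ρ)·Δh = 0
0.3086 − 0.04193ρ = −Δg_obs/Δh = 0.19049
ρ = (0.3086 − 0.19049) / 0.04193 = 2.82 g/cm³

2.82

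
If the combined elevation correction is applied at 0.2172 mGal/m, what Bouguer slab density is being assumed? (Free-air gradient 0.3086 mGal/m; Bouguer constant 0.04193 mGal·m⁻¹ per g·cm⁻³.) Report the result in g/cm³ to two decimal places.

0.2172 = 0.3086 − 0.04193 × ρ
ρ = (0.3086 − 0.2172) / 0.04193 = 2.18 g/cm³

2.18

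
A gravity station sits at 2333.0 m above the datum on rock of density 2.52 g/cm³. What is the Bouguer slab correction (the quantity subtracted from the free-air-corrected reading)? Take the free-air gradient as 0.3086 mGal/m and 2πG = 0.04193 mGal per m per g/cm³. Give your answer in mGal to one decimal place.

246.5

Bouguer slab correction = 0.04193 × 2.52 × 2333.0 = 246.5 mGal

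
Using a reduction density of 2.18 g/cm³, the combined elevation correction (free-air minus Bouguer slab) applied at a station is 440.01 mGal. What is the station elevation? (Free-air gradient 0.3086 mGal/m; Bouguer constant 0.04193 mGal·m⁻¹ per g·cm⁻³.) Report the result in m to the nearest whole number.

2026

Combined gradient = 0.3086 − 0.04193 × 2.18 = 0.2171926 mGal/m
h = 440.01 / 0.2171926 = 2025.90 m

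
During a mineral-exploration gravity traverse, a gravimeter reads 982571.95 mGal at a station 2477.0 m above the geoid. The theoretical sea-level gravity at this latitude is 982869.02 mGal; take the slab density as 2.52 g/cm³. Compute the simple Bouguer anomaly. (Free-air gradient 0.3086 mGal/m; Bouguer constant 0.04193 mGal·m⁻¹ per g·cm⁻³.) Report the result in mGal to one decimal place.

205.6

Free-air correction = 0.3086 × 2477.0 = 764.40 mGal
Free-air anomaly = 982571.95 − 982869.02 + (764.40) = 467.33 mGal
Bouguer slab correction = 0.04193 × 2.52 × 2477.0 = 261.73 mGal
Simple Bouguer anomaly = 467.33 − (261.73) = 205.60 mGal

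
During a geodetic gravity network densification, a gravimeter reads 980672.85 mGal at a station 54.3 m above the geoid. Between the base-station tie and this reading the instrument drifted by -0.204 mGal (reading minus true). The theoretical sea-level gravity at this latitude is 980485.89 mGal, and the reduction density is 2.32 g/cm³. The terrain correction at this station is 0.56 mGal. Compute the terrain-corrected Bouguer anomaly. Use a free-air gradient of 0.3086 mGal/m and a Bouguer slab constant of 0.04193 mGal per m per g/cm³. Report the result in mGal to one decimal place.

199.2

Drift-corrected reading = 980672.85 − (-0.204) = 980673.054 mGal
Free-air correction = 0.3086 × 54.3 = 16.76 mGal
Free-air anomaly = 980673.054 − 980485.89 + (16.76) = 203.924 mGal
Bouguer slab correction = 0.04193 × 2.32 × 54.3 = 5.28 mGal
Simple Bouguer anomaly = 203.924 − (5.28) = 198.644 mGal
Complete Bouguer anomaly = 198.644 + 0.56 = 199.204 mGal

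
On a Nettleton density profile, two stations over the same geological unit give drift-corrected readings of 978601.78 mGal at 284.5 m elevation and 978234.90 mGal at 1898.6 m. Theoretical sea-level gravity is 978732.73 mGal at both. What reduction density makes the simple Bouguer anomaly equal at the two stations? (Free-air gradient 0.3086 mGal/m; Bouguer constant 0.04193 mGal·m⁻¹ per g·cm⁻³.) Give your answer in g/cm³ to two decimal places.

1.94

Δg_obs = 978234.90 − 978601.78 = -366.88 mGal over Δh = 1898.6 − 284.5 = 1614.1 m
Equal Bouguer anomalies ⇒ Δg_obs + (0.3086 − 0.04193ρ)·Δh = 0
0.3086 − 0.04193ρ = −Δg_obs/Δh = 0.22730
ρ = (0.3086 − 0.22730) / 0.04193 = 1.94 g/cm³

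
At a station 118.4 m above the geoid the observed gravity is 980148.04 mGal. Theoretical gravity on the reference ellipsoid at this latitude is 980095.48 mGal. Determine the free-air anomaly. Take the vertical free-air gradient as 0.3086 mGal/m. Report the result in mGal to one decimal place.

Free-air correction = 0.3086 × 118.4 = 36.54 mGal
Free-air anomaly = 980148.04 − 980095.48 + (36.54) = 89.10 mGal

89.1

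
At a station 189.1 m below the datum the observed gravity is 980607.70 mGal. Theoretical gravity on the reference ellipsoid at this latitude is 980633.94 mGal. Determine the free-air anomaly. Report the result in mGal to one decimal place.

-84.6

Free-air correction = 0.3086 × -189.1 = -58.36 mGal
Free-air anomaly = 980607.70 − 980633.94 + (-58.36) = -84.60 mGal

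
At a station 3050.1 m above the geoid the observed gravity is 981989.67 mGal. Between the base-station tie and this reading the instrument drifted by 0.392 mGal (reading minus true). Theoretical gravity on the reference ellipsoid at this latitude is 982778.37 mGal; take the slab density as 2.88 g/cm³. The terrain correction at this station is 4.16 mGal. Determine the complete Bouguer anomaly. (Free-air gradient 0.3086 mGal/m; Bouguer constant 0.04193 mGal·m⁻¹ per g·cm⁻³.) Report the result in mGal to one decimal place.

Drift-corrected reading = 981989.67 − (0.392) = 981989.278 mGal
Free-air correction = 0.3086 × 3050.1 = 941.26 mGal
Free-air anomaly = 981989.278 − 982778.37 + (941.26) = 152.168 mGal
Bouguer slab correction = 0.04193 × 2.88 × 3050.1 = 368.33 mGal
Simple Bouguer anomaly = 152.168 − (368.33) = -216.162 mGal
Complete Bouguer anomaly = -216.162 + 4.16 = -212.002 mGal

-212.0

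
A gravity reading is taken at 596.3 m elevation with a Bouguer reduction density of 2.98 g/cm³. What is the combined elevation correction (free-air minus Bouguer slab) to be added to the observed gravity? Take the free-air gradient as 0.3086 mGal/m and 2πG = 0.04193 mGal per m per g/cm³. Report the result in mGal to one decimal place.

109.5

Combined gradient = 0.3086 − 0.04193 × 2.98 = 0.1836486 mGal/m
Combined elevation correction = 0.1836486 × 596.3 = 109.5 mGal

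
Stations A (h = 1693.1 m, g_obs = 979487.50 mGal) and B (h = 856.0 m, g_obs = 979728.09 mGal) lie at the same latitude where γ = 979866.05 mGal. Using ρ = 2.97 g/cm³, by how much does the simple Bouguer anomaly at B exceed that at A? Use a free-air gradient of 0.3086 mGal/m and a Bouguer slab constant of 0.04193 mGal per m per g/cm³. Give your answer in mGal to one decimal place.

Δg_SB(A) = 979487.50 − 979866.05 + 0.3086×1693.1 − 0.04193×2.97×1693.1 = -66.90 mGal
Δg_SB(B) = 979728.09 − 979866.05 + 0.3086×856.0 − 0.04193×2.97×856.0 = 19.60 mGal
Difference = 19.60 − (-66.90) = 86.50 mGal

86.5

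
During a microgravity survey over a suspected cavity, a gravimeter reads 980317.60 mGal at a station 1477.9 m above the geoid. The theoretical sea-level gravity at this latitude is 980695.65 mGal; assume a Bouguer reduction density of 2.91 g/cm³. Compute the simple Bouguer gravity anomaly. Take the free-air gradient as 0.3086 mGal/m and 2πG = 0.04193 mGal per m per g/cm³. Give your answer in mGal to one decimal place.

Free-air correction = 0.3086 × 1477.9 = 456.08 mGal
Free-air anomaly = 980317.60 − 980695.65 + (456.08) = 78.03 mGal
Bouguer slab correction = 0.04193 × 2.91 × 1477.9 = 180.33 mGal
Simple Bouguer anomaly = 78.03 − (180.33) = -102.30 mGal

-102.3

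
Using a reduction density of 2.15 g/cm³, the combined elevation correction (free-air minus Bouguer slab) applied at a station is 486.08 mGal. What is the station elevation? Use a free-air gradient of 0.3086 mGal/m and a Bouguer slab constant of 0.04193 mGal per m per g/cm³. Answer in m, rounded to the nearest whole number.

2225

Combined gradient = 0.3086 − 0.04193 × 2.15 = 0.2184505 mGal/m
h = 486.08 / 0.2184505 = 2225.13 m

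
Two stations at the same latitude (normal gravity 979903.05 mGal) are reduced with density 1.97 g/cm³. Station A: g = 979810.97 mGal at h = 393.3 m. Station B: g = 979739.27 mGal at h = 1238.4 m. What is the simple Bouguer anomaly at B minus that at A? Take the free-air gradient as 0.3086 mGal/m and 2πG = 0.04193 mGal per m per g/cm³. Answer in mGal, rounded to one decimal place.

Δg_SB(A) = 979810.97 − 979903.05 + 0.3086×393.3 − 0.04193×1.97×393.3 = -3.20 mGal
Δg_SB(B) = 979739.27 − 979903.05 + 0.3086×1238.4 − 0.04193×1.97×1238.4 = 116.10 mGal
Difference = 116.10 − (-3.20) = 119.30 mGal

119.3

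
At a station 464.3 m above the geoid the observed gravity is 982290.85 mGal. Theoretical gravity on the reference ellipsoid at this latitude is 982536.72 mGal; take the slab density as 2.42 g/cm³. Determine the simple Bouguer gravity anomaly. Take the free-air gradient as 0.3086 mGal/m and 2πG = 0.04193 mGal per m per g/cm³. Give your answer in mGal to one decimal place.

Free-air correction = 0.3086 × 464.3 = 143.28 mGal
Free-air anomaly = 982290.85 − 982536.72 + (143.28) = -102.59 mGal
Bouguer slab correction = 0.04193 × 2.42 × 464.3 = 47.11 mGal
Simple Bouguer anomaly = -102.59 − (47.11) = -149.70 mGal

-149.7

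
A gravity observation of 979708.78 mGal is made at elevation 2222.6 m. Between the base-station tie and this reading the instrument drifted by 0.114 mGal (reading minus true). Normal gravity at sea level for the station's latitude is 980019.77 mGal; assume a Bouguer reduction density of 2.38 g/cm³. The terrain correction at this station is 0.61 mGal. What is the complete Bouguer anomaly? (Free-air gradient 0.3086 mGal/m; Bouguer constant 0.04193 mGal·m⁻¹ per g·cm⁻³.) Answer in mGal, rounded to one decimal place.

153.6

Drift-corrected reading = 979708.78 − (0.114) = 979708.666 mGal
Free-air correction = 0.3086 × 2222.6 = 685.89 mGal
Free-air anomaly = 979708.666 − 980019.77 + (685.89) = 374.786 mGal
Bouguer slab correction = 0.04193 × 2.38 × 2222.6 = 221.80 mGal
Simple Bouguer anomaly = 374.786 − (221.80) = 152.986 mGal
Complete Bouguer anomaly = 152.986 + 0.61 = 153.596 mGal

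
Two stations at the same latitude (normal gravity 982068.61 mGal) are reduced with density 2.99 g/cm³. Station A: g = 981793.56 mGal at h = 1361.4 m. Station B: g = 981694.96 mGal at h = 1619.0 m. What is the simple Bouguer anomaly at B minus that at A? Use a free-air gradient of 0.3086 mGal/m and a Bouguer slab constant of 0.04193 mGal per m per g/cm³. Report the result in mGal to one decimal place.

Δg_SB(A) = 981793.56 − 982068.61 + 0.3086×1361.4 − 0.04193×2.99×1361.4 = -25.60 mGal
Δg_SB(B) = 981694.96 − 982068.61 + 0.3086×1619.0 − 0.04193×2.99×1619.0 = -77.00 mGal
Difference = -77.00 − (-25.60) = -51.40 mGal

-51.4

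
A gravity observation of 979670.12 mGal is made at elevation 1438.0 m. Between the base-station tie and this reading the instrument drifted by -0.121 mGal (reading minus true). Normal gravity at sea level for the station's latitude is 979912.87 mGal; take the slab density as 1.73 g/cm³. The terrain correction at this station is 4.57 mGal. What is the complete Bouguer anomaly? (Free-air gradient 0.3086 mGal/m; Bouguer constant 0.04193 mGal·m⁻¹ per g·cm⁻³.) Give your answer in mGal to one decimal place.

101.4

Drift-corrected reading = 979670.12 − (-0.121) = 979670.241 mGal
Free-air correction = 0.3086 × 1438.0 = 443.77 mGal
Free-air anomaly = 979670.241 − 979912.87 + (443.77) = 201.141 mGal
Bouguer slab correction = 0.04193 × 1.73 × 1438.0 = 104.31 mGal
Simple Bouguer anomaly = 201.141 − (104.31) = 96.831 mGal
Complete Bouguer anomaly = 96.831 + 4.57 = 101.401 mGal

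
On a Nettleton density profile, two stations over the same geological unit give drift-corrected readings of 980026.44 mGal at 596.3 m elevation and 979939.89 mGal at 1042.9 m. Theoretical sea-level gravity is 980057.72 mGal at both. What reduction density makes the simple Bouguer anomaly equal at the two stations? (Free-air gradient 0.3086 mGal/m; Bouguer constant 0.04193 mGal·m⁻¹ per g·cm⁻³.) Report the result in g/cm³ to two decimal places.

2.74

Δg_obs = 979939.89 − 980026.44 = -86.55 mGal over Δh = 1042.9 − 596.3 = 446.6 m
Equal Bouguer anomalies ⇒ Δg_obs + (0.3086 − 0.04193ρ)·Δh = 0
0.3086 − 0.04193ρ = −Δg_obs/Δh = 0.19380
ρ = (0.3086 − 0.19380) / 0.04193 = 2.74 g/cm³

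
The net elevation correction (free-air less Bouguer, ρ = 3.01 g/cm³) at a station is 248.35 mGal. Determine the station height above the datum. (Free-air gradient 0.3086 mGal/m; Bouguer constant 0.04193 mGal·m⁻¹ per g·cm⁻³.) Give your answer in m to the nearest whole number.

1362

Combined gradient = 0.3086 − 0.04193 × 3.01 = 0.1823907 mGal/m
h = 248.35 / 0.1823907 = 1361.64 m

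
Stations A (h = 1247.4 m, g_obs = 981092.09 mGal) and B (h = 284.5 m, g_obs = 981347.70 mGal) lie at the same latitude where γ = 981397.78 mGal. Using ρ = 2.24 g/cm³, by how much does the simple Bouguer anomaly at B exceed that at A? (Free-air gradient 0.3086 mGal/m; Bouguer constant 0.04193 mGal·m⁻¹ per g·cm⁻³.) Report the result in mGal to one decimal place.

Δg_SB(A) = 981092.09 − 981397.78 + 0.3086×1247.4 − 0.04193×2.24×1247.4 = -37.90 mGal
Δg_SB(B) = 981347.70 − 981397.78 + 0.3086×284.5 − 0.04193×2.24×284.5 = 11.00 mGal
Difference = 11.00 − (-37.90) = 48.90 mGal

48.9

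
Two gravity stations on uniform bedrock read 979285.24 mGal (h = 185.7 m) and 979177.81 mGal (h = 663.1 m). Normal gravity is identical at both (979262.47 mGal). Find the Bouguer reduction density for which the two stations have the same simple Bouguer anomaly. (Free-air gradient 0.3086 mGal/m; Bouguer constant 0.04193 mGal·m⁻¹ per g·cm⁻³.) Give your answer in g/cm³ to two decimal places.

1.99

Δg_obs = 979177.81 − 979285.24 = -107.43 mGal over Δh = 663.1 − 185.7 = 477.4 m
Equal Bouguer anomalies ⇒ Δg_obs + (0.3086 − 0.04193ρ)·Δh = 0
0.3086 − 0.04193ρ = −Δg_obs/Δh = 0.22503
ρ = (0.3086 − 0.22503) / 0.04193 = 1.99 g/cm³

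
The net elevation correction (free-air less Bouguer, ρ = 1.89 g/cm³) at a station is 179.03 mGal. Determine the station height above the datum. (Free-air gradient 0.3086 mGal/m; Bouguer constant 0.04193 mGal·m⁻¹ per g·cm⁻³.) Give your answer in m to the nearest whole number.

781

Combined gradient = 0.3086 − 0.04193 × 1.89 = 0.2293523 mGal/m
h = 179.03 / 0.2293523 = 780.59 m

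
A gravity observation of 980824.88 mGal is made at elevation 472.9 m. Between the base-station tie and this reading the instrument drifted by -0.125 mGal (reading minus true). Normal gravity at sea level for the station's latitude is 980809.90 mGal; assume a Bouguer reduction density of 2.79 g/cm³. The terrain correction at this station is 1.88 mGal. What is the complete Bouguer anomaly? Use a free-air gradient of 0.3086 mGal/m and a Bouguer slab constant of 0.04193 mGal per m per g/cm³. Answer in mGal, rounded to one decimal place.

Drift-corrected reading = 980824.88 − (-0.125) = 980825.005 mGal
Free-air correction = 0.3086 × 472.9 = 145.94 mGal
Free-air anomaly = 980825.005 − 980809.90 + (145.94) = 161.045 mGal
Bouguer slab correction = 0.04193 × 2.79 × 472.9 = 55.32 mGal
Simple Bouguer anomaly = 161.045 − (55.32) = 105.725 mGal
Complete Bouguer anomaly = 105.725 + 1.88 = 107.605 mGal

107.6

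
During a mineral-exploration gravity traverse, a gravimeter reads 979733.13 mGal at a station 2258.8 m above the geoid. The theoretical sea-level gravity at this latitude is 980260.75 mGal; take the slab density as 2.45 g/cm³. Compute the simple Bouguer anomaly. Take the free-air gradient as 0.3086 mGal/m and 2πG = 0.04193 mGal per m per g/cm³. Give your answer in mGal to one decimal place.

Free-air correction = 0.3086 × 2258.8 = 697.07 mGal
Free-air anomaly = 979733.13 − 980260.75 + (697.07) = 169.45 mGal
Bouguer slab correction = 0.04193 × 2.45 × 2258.8 = 232.04 mGal
Simple Bouguer anomaly = 169.45 − (232.04) = -62.59 mGal

-62.6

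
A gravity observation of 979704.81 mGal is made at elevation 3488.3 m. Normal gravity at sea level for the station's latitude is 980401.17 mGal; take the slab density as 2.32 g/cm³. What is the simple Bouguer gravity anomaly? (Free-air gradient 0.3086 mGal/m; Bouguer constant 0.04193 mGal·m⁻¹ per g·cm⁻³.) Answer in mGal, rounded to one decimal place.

Free-air correction = 0.3086 × 3488.3 = 1076.49 mGal
Free-air anomaly = 979704.81 − 980401.17 + (1076.49) = 380.13 mGal
Bouguer slab correction = 0.04193 × 2.32 × 3488.3 = 339.33 mGal
Simple Bouguer anomaly = 380.13 − (339.33) = 40.80 mGal

40.8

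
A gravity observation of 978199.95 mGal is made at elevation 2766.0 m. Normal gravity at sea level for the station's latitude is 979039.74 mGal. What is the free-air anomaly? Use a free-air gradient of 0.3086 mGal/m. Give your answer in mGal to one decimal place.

13.8

Free-air correction = 0.3086 × 2766.0 = 853.59 mGal
Free-air anomaly = 978199.95 − 979039.74 + (853.59) = 13.80 mGal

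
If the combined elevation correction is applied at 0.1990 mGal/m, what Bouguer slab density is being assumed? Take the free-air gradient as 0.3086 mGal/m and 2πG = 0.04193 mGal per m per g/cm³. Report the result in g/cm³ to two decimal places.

2.61

0.1990 = 0.3086 − 0.04193 × ρ
ρ = (0.3086 − 0.1990) / 0.04193 = 2.61 g/cm³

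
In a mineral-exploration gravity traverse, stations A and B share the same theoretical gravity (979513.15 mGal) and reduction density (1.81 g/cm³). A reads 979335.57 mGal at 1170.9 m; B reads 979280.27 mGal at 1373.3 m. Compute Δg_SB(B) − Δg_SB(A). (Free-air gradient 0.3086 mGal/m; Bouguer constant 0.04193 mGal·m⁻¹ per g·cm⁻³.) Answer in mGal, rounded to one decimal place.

Δg_SB(A) = 979335.57 − 979513.15 + 0.3086×1170.9 − 0.04193×1.81×1170.9 = 94.90 mGal
Δg_SB(B) = 979280.27 − 979513.15 + 0.3086×1373.3 − 0.04193×1.81×1373.3 = 86.70 mGal
Difference = 86.70 − (94.90) = -8.20 mGal

-8.2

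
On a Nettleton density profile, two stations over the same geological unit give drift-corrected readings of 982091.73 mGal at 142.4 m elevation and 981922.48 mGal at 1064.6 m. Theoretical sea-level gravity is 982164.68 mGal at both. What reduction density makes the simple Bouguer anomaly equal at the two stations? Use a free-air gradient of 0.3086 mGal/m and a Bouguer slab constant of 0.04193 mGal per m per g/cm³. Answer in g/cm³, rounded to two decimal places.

2.98

Δg_obs = 981922.48 − 982091.73 = -169.25 mGal over Δh = 1064.6 − 142.4 = 922.2 m
Equal Bouguer anomalies ⇒ Δg_obs + (0.3086 − 0.04193ρ)·Δh = 0
0.3086 − 0.04193ρ = −Δg_obs/Δh = 0.18353
ρ = (0.3086 − 0.18353) / 0.04193 = 2.98 g/cm³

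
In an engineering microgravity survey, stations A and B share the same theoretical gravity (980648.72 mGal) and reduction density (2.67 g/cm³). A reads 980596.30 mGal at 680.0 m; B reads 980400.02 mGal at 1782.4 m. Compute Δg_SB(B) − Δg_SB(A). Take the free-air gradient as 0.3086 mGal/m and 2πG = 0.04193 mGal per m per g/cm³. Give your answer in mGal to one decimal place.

20.5

Δg_SB(A) = 980596.30 − 980648.72 + 0.3086×680.0 − 0.04193×2.67×680.0 = 81.30 mGal
Δg_SB(B) = 980400.02 − 980648.72 + 0.3086×1782.4 − 0.04193×2.67×1782.4 = 101.80 mGal
Difference = 101.80 − (81.30) = 20.50 mGal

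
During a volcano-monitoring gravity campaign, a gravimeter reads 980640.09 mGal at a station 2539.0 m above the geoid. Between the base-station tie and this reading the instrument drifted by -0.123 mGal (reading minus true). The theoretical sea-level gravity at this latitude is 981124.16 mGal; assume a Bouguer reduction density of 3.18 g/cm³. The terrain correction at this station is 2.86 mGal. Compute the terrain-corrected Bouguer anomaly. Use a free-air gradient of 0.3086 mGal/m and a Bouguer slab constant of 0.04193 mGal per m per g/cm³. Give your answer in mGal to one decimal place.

-36.1

Drift-corrected reading = 980640.09 − (-0.123) = 980640.213 mGal
Free-air correction = 0.3086 × 2539.0 = 783.54 mGal
Free-air anomaly = 980640.213 − 981124.16 + (783.54) = 299.593 mGal
Bouguer slab correction = 0.04193 × 3.18 × 2539.0 = 338.54 mGal
Simple Bouguer anomaly = 299.593 − (338.54) = -38.947 mGal
Complete Bouguer anomaly = -38.947 + 2.86 = -36.087 mGal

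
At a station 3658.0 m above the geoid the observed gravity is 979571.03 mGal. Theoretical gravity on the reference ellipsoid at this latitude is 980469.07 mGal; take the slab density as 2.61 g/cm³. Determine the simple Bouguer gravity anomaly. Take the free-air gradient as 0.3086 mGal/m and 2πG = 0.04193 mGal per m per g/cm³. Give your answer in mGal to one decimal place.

Free-air correction = 0.3086 × 3658.0 = 1128.86 mGal
Free-air anomaly = 979571.03 − 980469.07 + (1128.86) = 230.82 mGal
Bouguer slab correction = 0.04193 × 2.61 × 3658.0 = 400.32 mGal
Simple Bouguer anomaly = 230.82 − (400.32) = -169.50 mGal

-169.5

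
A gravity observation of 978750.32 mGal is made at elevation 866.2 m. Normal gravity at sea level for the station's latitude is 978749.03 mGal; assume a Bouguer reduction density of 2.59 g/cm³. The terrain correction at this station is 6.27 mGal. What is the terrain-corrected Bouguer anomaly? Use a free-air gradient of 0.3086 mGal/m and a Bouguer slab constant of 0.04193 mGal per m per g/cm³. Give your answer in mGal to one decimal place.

Free-air correction = 0.3086 × 866.2 = 267.31 mGal
Free-air anomaly = 978750.32 − 978749.03 + (267.31) = 268.60 mGal
Bouguer slab correction = 0.04193 × 2.59 × 866.2 = 94.07 mGal
Simple Bouguer anomaly = 268.60 − (94.07) = 174.53 mGal
Complete Bouguer anomaly = 174.53 + 6.27 = 180.80 mGal

180.8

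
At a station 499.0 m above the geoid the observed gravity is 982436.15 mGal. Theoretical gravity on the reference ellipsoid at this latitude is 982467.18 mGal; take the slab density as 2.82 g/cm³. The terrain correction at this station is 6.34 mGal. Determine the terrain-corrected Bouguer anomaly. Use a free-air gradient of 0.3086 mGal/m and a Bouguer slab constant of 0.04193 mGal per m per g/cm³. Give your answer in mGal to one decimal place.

Free-air correction = 0.3086 × 499.0 = 153.99 mGal
Free-air anomaly = 982436.15 − 982467.18 + (153.99) = 122.96 mGal
Bouguer slab correction = 0.04193 × 2.82 × 499.0 = 59.00 mGal
Simple Bouguer anomaly = 122.96 − (59.00) = 63.96 mGal
Complete Bouguer anomaly = 63.96 + 6.34 = 70.30 mGal

70.3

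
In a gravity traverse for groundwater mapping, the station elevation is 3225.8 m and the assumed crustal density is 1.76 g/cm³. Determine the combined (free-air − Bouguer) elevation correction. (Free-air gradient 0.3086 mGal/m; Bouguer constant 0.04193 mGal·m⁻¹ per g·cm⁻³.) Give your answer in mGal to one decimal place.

757.4

Combined gradient = 0.3086 − 0.04193 × 1.76 = 0.2348032 mGal/m
Combined elevation correction = 0.2348032 × 3225.8 = 757.4 mGal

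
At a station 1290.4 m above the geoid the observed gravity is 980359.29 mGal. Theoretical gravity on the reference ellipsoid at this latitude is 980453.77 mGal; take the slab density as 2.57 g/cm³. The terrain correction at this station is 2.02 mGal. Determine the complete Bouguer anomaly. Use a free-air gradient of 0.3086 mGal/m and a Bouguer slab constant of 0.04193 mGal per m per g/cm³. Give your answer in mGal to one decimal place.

Free-air correction = 0.3086 × 1290.4 = 398.22 mGal
Free-air anomaly = 980359.29 − 980453.77 + (398.22) = 303.74 mGal
Bouguer slab correction = 0.04193 × 2.57 × 1290.4 = 139.05 mGal
Simple Bouguer anomaly = 303.74 − (139.05) = 164.69 mGal
Complete Bouguer anomaly = 164.69 + 2.02 = 166.71 mGal

166.7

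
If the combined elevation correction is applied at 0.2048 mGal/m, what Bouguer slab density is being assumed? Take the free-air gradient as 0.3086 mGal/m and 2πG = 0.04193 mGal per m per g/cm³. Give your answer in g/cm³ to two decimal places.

0.2048 = 0.3086 − 0.04193 × ρ
ρ = (0.3086 − 0.2048) / 0.04193 = 2.48 g/cm³

2.48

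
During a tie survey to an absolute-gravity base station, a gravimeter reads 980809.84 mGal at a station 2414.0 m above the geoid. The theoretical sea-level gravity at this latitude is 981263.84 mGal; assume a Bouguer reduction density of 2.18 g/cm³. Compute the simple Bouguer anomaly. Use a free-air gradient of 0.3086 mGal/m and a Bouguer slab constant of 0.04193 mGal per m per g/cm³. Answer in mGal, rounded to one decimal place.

Free-air correction = 0.3086 × 2414.0 = 744.96 mGal
Free-air anomaly = 980809.84 − 981263.84 + (744.96) = 290.96 mGal
Bouguer slab correction = 0.04193 × 2.18 × 2414.0 = 220.66 mGal
Simple Bouguer anomaly = 290.96 − (220.66) = 70.30 mGal

70.3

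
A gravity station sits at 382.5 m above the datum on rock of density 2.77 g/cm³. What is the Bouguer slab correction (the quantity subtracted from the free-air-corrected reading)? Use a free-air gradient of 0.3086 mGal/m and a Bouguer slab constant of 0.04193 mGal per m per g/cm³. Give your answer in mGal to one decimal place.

Bouguer slab correction = 0.04193 × 2.77 × 382.5 = 44.4 mGal

44.4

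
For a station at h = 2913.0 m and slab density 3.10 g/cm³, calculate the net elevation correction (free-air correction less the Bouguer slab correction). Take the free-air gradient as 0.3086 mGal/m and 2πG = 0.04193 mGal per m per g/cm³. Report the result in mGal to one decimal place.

Combined gradient = 0.3086 − 0.04193 × 3.10 = 0.1786170 mGal/m
Combined elevation correction = 0.1786170 × 2913.0 = 520.3 mGal

520.3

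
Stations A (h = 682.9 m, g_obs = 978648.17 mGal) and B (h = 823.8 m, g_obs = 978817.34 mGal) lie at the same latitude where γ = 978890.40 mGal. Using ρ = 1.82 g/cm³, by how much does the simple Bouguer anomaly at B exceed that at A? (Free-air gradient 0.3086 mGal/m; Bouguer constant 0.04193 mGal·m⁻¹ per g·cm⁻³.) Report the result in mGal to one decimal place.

Δg_SB(A) = 978648.17 − 978890.40 + 0.3086×682.9 − 0.04193×1.82×682.9 = -83.60 mGal
Δg_SB(B) = 978817.34 − 978890.40 + 0.3086×823.8 − 0.04193×1.82×823.8 = 118.30 mGal
Difference = 118.30 − (-83.60) = 201.90 mGal

201.9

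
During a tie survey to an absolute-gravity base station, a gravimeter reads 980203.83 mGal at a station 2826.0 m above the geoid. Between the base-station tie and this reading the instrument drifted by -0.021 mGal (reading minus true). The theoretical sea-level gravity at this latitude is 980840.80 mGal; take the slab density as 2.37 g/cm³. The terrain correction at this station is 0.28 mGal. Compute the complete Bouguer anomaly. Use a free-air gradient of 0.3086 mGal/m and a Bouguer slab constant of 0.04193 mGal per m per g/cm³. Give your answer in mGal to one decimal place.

-45.4

Drift-corrected reading = 980203.83 − (-0.021) = 980203.851 mGal
Free-air correction = 0.3086 × 2826.0 = 872.10 mGal
Free-air anomaly = 980203.851 − 980840.80 + (872.10) = 235.151 mGal
Bouguer slab correction = 0.04193 × 2.37 × 2826.0 = 280.83 mGal
Simple Bouguer anomaly = 235.151 − (280.83) = -45.679 mGal
Complete Bouguer anomaly = -45.679 + 0.28 = -45.399 mGal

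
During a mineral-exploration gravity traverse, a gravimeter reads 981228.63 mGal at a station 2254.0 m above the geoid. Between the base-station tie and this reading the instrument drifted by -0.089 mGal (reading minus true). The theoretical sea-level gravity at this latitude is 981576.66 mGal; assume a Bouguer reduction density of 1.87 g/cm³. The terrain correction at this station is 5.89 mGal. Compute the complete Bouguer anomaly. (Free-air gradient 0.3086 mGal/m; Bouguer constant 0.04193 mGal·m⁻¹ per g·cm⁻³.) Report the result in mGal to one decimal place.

176.8

Drift-corrected reading = 981228.63 − (-0.089) = 981228.719 mGal
Free-air correction = 0.3086 × 2254.0 = 695.58 mGal
Free-air anomaly = 981228.719 − 981576.66 + (695.58) = 347.639 mGal
Bouguer slab correction = 0.04193 × 1.87 × 2254.0 = 176.73 mGal
Simple Bouguer anomaly = 347.639 − (176.73) = 170.909 mGal
Complete Bouguer anomaly = 170.909 + 5.89 = 176.799 mGal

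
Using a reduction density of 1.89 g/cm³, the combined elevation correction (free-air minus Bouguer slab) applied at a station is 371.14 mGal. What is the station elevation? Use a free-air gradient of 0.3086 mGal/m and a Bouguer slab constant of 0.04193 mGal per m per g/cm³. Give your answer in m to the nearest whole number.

1618

Combined gradient = 0.3086 − 0.04193 × 1.89 = 0.2293523 mGal/m
h = 371.14 / 0.2293523 = 1618.21 m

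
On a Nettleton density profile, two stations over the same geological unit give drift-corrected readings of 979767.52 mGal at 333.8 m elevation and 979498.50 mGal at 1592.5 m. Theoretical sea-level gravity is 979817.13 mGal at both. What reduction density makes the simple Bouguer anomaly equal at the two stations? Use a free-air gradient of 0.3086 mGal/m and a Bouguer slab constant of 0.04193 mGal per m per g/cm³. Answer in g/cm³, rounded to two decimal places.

2.26

Δg_obs = 979498.50 − 979767.52 = -269.02 mGal over Δh = 1592.5 − 333.8 = 1258.7 m
Equal Bouguer anomalies ⇒ Δg_obs + (0.3086 − 0.04193ρ)·Δh = 0
0.3086 − 0.04193ρ = −Δg_obs/Δh = 0.21373
ρ = (0.3086 − 0.21373) / 0.04193 = 2.26 g/cm³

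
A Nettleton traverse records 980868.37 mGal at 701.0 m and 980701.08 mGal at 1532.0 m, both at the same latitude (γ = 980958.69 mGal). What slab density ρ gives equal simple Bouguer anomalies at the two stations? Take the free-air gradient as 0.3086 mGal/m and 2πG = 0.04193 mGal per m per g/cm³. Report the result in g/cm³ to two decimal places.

Δg_obs = 980701.08 − 980868.37 = -167.29 mGal over Δh = 1532.0 − 701.0 = 831.0 m
Equal Bouguer anomalies ⇒ Δg_obs + (0.3086 − 0.04193ρ)·Δh = 0
0.3086 − 0.04193ρ = −Δg_obs/Δh = 0.20131
ρ = (0.3086 − 0.20131) / 0.04193 = 2.56 g/cm³

2.56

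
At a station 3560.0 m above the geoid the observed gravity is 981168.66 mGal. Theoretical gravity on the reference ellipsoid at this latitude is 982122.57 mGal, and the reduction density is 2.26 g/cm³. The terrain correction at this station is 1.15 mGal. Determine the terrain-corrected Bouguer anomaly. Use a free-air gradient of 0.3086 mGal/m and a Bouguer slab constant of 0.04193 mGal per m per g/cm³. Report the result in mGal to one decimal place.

-191.5

Free-air correction = 0.3086 × 3560.0 = 1098.62 mGal
Free-air anomaly = 981168.66 − 982122.57 + (1098.62) = 144.71 mGal
Bouguer slab correction = 0.04193 × 2.26 × 3560.0 = 337.35 mGal
Simple Bouguer anomaly = 144.71 − (337.35) = -192.64 mGal
Complete Bouguer anomaly = -192.64 + 1.15 = -191.49 mGal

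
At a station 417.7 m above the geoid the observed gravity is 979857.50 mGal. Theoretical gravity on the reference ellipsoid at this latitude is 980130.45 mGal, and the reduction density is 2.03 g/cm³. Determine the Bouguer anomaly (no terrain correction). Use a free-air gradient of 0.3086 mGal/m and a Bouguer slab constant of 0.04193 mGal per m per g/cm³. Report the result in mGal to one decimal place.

-179.6

Free-air correction = 0.3086 × 417.7 = 128.90 mGal
Free-air anomaly = 979857.50 − 980130.45 + (128.90) = -144.05 mGal
Bouguer slab correction = 0.04193 × 2.03 × 417.7 = 35.55 mGal
Simple Bouguer anomaly = -144.05 − (35.55) = -179.60 mGal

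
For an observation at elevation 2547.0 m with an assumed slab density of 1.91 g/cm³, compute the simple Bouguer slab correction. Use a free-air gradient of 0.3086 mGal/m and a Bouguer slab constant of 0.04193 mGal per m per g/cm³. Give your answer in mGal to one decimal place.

Bouguer slab correction = 0.04193 × 1.91 × 2547.0 = 204.0 mGal

204.0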